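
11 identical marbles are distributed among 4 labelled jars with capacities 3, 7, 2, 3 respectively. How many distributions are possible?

29

By stars and bars, unrestricted non-negative solutions to x_1+…+x_4 = 11 number C(11+3,3) = 364.
Subtract solutions that violate a single cap (substitute x_i' = x_i − (cap_i+1)): x_1 ≥ 4 gives C(10,3) = 120; x_2 ≥ 8 gives C(6,3) = 20; x_3 ≥ 3 gives C(11,3) = 165; x_4 ≥ 4 gives C(10,3) = 120. Together 425.
Add back pairs where two caps are both exceeded: 0 + 35 + 20 + 1 + 0 + 35 = 91.
Subtract triples: 0 + 0 + 1 + 0 = 1.
By inclusion–exclusion the count is 364 − 425 + 91 − 1 = 29.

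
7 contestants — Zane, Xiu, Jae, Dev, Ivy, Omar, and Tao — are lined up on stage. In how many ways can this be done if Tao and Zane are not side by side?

There are 7! = 5040 arrangements in all. If Tao and Zane are adjacent, merging them into one block gives 2·(6)! = 1440 arrangements.
So 5040 − 1440 = 3600 arrangements keep them apart.

3600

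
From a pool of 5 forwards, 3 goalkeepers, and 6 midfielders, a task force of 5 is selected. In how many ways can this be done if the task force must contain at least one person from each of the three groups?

With no constraint there are C(14,5) = 2002 possible selections.
Selections missing a whole group: no forwards → C(9,5) = 126; no goalkeepers → C(11,5) = 462; no midfielders → C(8,5) = 56.
Add back selections omitting two groups (i.e. drawn from a single group): C(5,5) + C(3,5) + C(6,5) = 7.
By inclusion–exclusion: 2002 − 644 + 7 = 1365.

1365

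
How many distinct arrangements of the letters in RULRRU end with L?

Fix L in the last position and arrange the remaining 5 letters.
Those 5 letters have R appearing 3 times and U appearing twice, giving (5)!/(3!·2!) = 10.

10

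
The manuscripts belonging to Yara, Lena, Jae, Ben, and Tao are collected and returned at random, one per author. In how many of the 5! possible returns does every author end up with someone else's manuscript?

44

This is the derangement count D_5: permutations of 5 items with no fixed point.
By inclusion–exclusion this is Σ_{j=0}^{5} (−1)^j C(5,j)·(5−j)!.
Computing: 120 − 120 + 60 − 20 + 5 − 1 = 44.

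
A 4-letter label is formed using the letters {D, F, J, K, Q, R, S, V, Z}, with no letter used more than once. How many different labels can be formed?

With no repetition, fill the 4 letters in order: 9 choices, then 8, down to 6.
That product is 9 × 8 × 7 × 6 = 3024.

3024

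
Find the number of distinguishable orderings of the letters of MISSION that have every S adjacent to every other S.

Treat the 2 copies of S as a single block. The multiset to arrange is then {SS, I, I, M, N, O}, 6 items in all.
That gives (6)!/(2!) = 360 arrangements.

360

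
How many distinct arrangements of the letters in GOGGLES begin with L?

120

With the first slot taken by L, it remains to arrange the other 6 letters (GOGGES).
Those 6 letters have G appearing 3 times, giving (6)!/(3!) = 120.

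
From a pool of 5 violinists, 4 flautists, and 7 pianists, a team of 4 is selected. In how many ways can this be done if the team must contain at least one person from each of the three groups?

910

Total 4-person selections from all 16: C(16,4) = 1820.
Subtract selections that omit an entire group: no violinists → C(11,4) = 330; no flautists → C(12,4) = 495; no pianists → C(9,4) = 126.
Add back selections omitting two groups (i.e. drawn from a single group): C(5,4) + C(4,4) + C(7,4) = 41.
By inclusion–exclusion: 1820 − 951 + 41 = 910.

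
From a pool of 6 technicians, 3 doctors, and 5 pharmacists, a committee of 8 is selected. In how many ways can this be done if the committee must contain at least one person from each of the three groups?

With no constraint there are C(14,8) = 3003 possible selections.
Selections missing a whole group: no technicians → C(8,8) = 1; no doctors → C(11,8) = 165; no pharmacists → C(9,8) = 9.
Add back selections omitting two groups (i.e. drawn from a single group): C(6,8) + C(3,8) + C(5,8) = 0.
By inclusion–exclusion: 3003 − 175 + 0 = 2828.

2828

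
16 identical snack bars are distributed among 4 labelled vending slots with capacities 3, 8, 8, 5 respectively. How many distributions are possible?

Ignoring the caps, the number of non-negative solutions to x_1+…+x_4 = 16 is C(19,3) = 969.
Subtract solutions that violate a single cap (substitute x_i' = x_i − (cap_i+1)): x_1 ≥ 4 gives C(15,3) = 455; x_2 ≥ 9 gives C(10,3) = 120; x_3 ≥ 9 gives C(10,3) = 120; x_4 ≥ 6 gives C(13,3) = 286. Together 981.
Add back pairs where two caps are both exceeded: 20 + 20 + 84 + 0 + 4 + 4 = 132.
By inclusion–exclusion the count is 969 − 981 + 132 = 120.

120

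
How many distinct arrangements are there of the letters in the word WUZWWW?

30

WUZWWW has 6 letters with W appearing 4 times.
Dividing 6! = 720 by 4! = 24 for the repeated letters gives 30.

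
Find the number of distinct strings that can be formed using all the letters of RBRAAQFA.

3360

The 8 letters of RBRAAQFA have repeats: A appearing 3 times and R appearing twice.
So there are 8! / (3!·2!) = 3360 distinguishable arrangements.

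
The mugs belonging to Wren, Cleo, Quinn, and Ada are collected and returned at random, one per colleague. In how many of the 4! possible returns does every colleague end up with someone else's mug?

This is the derangement count D_4: permutations of 4 items with no fixed point.
By inclusion–exclusion this is Σ_{j=0}^{4} (−1)^j C(4,j)·(4−j)!.
Computing: 24 − 24 + 12 − 4 + 1 = 9.

9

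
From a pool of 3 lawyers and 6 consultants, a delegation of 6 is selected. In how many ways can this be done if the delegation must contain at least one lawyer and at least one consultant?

83

Total 6-person selections from all 9: C(9,6) = 84.
Subtract selections that omit an entire group: no lawyers → C(6,6) = 1; no consultants → C(3,6) = 0.
Both groups omitted at once is impossible, so 84 − 1 = 83.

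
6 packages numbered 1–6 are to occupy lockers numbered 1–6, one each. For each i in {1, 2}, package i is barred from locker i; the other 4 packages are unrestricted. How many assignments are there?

Let Aᵢ (for i ∈ {1, 2}) be the placements that put package i in its forbidden locker. Any j of these fix j positions, leaving (6−j)! ways to fill the rest, and there are C(2,j) ways to pick which j.
By inclusion–exclusion, the number of valid placements is Σ_{j=0}^{2} (−1)^j C(2,j)·(6−j)!.
Computing: 720 − 240 + 24 = 504.

504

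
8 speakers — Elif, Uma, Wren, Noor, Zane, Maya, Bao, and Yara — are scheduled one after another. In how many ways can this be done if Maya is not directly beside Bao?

Of the 8! = 40320 arrangements, those with Maya and Bao adjacent number 2 × 7! = 10080 (treat the pair as a block with 2 internal orders).
So 40320 − 10080 = 30240 arrangements keep them apart.

30240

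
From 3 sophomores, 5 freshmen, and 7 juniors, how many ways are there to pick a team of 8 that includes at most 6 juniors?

6427

Split by how many juniors are chosen (0 through 6).
Sum: C(7,0)·C(8,8) + C(7,1)·C(8,7) + C(7,2)·C(8,6) + C(7,3)·C(8,5) + C(7,4)·C(8,4) + C(7,5)·C(8,3) + C(7,6)·C(8,2) = 1 + 56 + 588 + 1960 + 2450 + 1176 + 196 = 6427.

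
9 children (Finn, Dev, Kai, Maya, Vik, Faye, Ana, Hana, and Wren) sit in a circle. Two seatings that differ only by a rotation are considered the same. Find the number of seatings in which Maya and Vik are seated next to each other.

10080

Treat {Maya, Vik} as one unit (2 internal orders) and seat the resulting 8 units around the table: (7)! circular arrangements.
So 2 × (7)! = 2 × 5040 = 10080.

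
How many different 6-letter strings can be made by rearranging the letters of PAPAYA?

60

The 6 letters of PAPAYA have repeats: A appearing 3 times and P appearing twice.
The number of distinct arrangements is 6!/(3!·2!) = 720/12 = 60.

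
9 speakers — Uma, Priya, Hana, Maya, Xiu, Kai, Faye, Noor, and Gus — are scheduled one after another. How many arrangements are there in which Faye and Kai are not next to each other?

282240

There are 9! = 362880 arrangements in all. If Faye and Kai are adjacent, merging them into one block gives 2·(8)! = 80640 arrangements.
Complementary counting: 362880 − 80640 = 282240.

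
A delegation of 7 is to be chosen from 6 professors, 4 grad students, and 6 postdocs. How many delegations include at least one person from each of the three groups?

Unrestricted: C(16,7) = 11440 ways to pick any 7 of the 16.
Subtract selections that omit an entire group: no professors → C(10,7) = 120; no grad students → C(12,7) = 792; no postdocs → C(10,7) = 120.
Add back selections omitting two groups (i.e. drawn from a single group): C(6,7) + C(4,7) + C(6,7) = 0.
By inclusion–exclusion: 11440 − 1032 + 0 = 10408.

10408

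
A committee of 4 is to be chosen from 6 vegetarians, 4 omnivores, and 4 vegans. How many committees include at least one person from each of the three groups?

528

Unrestricted: C(14,4) = 1001 ways to pick any 4 of the 14.
Selections missing a whole group: no vegetarians → C(8,4) = 70; no omnivores → C(10,4) = 210; no vegans → C(10,4) = 210.
Add back selections omitting two groups (i.e. drawn from a single group): C(6,4) + C(4,4) + C(4,4) = 17.
By inclusion–exclusion: 1001 − 490 + 17 = 528.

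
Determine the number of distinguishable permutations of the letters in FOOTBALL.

10080

Letter multiplicities in FOOTBALL: A×1, B×1, F×1, L×2, O×2, T×1.
The number of distinct arrangements is 8!/(2!·2!) = 40320/4 = 10080.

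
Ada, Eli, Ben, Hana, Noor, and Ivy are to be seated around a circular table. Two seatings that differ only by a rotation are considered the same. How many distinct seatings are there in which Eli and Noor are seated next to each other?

Glue Eli and Noor into a block (2 internal orders). Seating 5 units around a circle gives (4)! arrangements.
So 2 × (4)! = 2 × 24 = 48.

48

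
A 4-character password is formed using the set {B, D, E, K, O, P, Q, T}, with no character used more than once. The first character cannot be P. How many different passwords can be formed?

1470

The first character has 8−1 = 7 choices (anything except P).
The remaining 3 characters are filled from the other 7 symbols without repetition: 7 × 6 × 5 = 210.
Total: 7 × 210 = 1470.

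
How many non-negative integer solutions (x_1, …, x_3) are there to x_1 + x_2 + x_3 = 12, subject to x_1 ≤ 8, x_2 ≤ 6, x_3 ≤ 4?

By stars and bars, unrestricted non-negative solutions to x_1+…+x_3 = 12 number C(12+2,2) = 91.
Subtract solutions that violate a single cap (substitute x_i' = x_i − (cap_i+1)): x_1 ≥ 9 gives C(5,2) = 10; x_2 ≥ 7 gives C(7,2) = 21; x_3 ≥ 5 gives C(9,2) = 36. Together 67.
Add back pairs where two caps are both exceeded: 0 + 0 + 1 = 1.
By inclusion–exclusion the count is 91 − 67 + 1 = 25.

25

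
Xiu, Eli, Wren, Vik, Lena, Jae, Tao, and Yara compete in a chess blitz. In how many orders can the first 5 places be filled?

6720

There are 8 choices for 1st place, 7 for 2nd, and so on down to 4 for position 5.
That gives 8 × 7 × 6 × 5 × 4 = 6720.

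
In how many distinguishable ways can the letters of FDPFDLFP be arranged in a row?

1680

The 8 letters of FDPFDLFP have repeats: D appearing twice, F appearing 3 times, and P appearing twice.
Dividing 8! = 40320 by 3!·2!·2! = 24 for the repeated letters gives 1680.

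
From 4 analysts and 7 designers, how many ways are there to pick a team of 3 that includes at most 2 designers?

130

Split by how many designers are chosen (0 through 2).
Sum: C(7,0)·C(4,3) + C(7,1)·C(4,2) + C(7,2)·C(4,1) = 4 + 42 + 84 = 130.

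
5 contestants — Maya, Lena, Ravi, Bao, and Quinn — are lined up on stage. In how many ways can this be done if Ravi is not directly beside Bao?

There are 5! = 120 arrangements in all. If Ravi and Bao are adjacent, merging them into one block gives 2·(4)! = 48 arrangements.
Complementary counting: 120 − 48 = 72.

72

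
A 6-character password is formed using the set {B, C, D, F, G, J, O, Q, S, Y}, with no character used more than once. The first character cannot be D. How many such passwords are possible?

The first character has 10−1 = 9 choices (anything except D).
The remaining 5 characters are filled from the other 9 symbols without repetition: 9 × 8 × 7 × 6 × 5 = 15120.
Total: 9 × 15120 = 136080.

136080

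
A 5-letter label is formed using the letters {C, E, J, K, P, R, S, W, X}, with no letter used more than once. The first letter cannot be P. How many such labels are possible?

13440

The first letter has 9−1 = 8 choices (anything except P).
The remaining 4 letters are filled from the other 8 symbols without repetition: 8 × 7 × 6 × 5 = 1680.
Total: 8 × 1680 = 13440.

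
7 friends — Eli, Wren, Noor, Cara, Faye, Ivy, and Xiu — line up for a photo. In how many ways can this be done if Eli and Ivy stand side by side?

1440

Place the 5 others and the Eli-Ivy pair as 6 objects in a line; the pair has 2 internal arrangements.
That gives 2 × 6! = 2 × 720 = 1440.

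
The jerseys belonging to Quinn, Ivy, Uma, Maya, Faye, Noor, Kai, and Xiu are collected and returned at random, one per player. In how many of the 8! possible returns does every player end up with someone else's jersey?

Count assignments avoiding every fixed point. For any j of the 8 players fixed to their old jersey, the other 8−j can be arranged in (8−j)! ways.
By inclusion–exclusion this is Σ_{j=0}^{8} (−1)^j C(8,j)·(8−j)!.
Computing: 40320 − 40320 + 20160 − 6720 + 1680 − 336 + 56 − 8 + 1 = 14833.

14833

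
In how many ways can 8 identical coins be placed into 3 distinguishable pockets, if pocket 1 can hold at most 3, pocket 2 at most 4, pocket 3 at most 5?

14

By stars and bars, unrestricted non-negative solutions to x_1+…+x_3 = 8 number C(8+2,2) = 45.
Subtract solutions that violate a single cap (substitute x_i' = x_i − (cap_i+1)): x_1 ≥ 4 gives C(6,2) = 15; x_2 ≥ 5 gives C(5,2) = 10; x_3 ≥ 6 gives C(4,2) = 6. Together 31.
No two caps can be exceeded simultaneously, so the pair terms are all 0.
By inclusion–exclusion the count is 45 − 31 + 0 = 14.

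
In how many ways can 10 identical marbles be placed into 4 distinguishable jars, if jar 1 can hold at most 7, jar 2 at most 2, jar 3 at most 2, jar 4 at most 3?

26

Ignoring the caps, the number of non-negative solutions to x_1+…+x_4 = 10 is C(13,3) = 286.
Subtract solutions that violate a single cap (substitute x_i' = x_i − (cap_i+1)): x_1 ≥ 8 gives C(5,3) = 10; x_2 ≥ 3 gives C(10,3) = 120; x_3 ≥ 3 gives C(10,3) = 120; x_4 ≥ 4 gives C(9,3) = 84. Together 334.
Add back pairs where two caps are both exceeded: 0 + 0 + 0 + 35 + 20 + 20 = 75.
Subtract triples: 0 + 0 + 0 + 1 = 1.
By inclusion–exclusion the count is 286 − 334 + 75 − 1 = 26.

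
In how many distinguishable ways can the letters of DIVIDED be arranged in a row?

Letter multiplicities in DIVIDED: D×3, E×1, I×2, V×1.
So there are 7! / (3!·2!) = 420 distinguishable arrangements.

420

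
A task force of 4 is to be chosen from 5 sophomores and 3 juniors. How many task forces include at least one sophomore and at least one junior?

Total 4-person selections from all 8: C(8,4) = 70.
Selections missing a whole group: no sophomores → C(3,4) = 0; no juniors → C(5,4) = 5.
Both groups omitted at once is impossible, so 70 − 5 = 65.

65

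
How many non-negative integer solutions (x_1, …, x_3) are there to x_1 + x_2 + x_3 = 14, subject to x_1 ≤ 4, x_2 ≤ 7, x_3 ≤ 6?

10

Without the upper bounds there are C(16,2) = 120 ways to split 14 among 3 variables.
Subtract solutions that violate a single cap (substitute x_i' = x_i − (cap_i+1)): x_1 ≥ 5 gives C(11,2) = 55; x_2 ≥ 8 gives C(8,2) = 28; x_3 ≥ 7 gives C(9,2) = 36. Together 119.
Add back pairs where two caps are both exceeded: 3 + 6 + 0 = 9.
By inclusion–exclusion the count is 120 − 119 + 9 = 10.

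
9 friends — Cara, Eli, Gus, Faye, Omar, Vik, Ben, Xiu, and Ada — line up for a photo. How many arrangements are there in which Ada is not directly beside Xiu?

There are 9! = 362880 arrangements in all. If Ada and Xiu are adjacent, merging them into one block gives 2·(8)! = 80640 arrangements.
Complementary counting: 362880 − 80640 = 282240.

282240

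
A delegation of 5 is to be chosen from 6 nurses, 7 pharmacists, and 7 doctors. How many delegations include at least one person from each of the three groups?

Total 5-person selections from all 20: C(20,5) = 15504.
Selections missing a whole group: no nurses → C(14,5) = 2002; no pharmacists → C(13,5) = 1287; no doctors → C(13,5) = 1287.
Add back selections omitting two groups (i.e. drawn from a single group): C(6,5) + C(7,5) + C(7,5) = 48.
By inclusion–exclusion: 15504 − 4576 + 48 = 10976.

10976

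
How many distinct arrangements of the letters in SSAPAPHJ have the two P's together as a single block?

1260

Treat the 2 copies of P as a single block. The multiset to arrange is then {PP, A, A, H, J, S, S}, 7 items in all.
That gives (7)!/(2!·2!) = 1260 arrangements.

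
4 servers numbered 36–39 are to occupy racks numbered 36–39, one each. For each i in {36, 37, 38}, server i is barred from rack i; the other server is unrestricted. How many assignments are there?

Let Aᵢ (for i ∈ {36, 37, 38}) be the placements that put server i in its forbidden rack. Any j of these fix j positions, leaving (4−j)! ways to fill the rest, and there are C(3,j) ways to pick which j.
By inclusion–exclusion, the number of valid placements is Σ_{j=0}^{3} (−1)^j C(3,j)·(4−j)!.
Computing: 24 − 18 + 6 − 1 = 11.

11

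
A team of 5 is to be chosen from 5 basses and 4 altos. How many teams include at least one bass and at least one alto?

Total 5-person selections from all 9: C(9,5) = 126.
Selections missing a whole group: no basses → C(4,5) = 0; no altos → C(5,5) = 1.
Both groups omitted at once is impossible, so 126 − 1 = 125.

125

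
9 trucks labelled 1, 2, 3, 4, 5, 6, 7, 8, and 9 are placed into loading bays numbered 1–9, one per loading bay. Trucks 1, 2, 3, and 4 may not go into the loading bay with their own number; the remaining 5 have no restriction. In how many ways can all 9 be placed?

Let Aᵢ (for 1 ≤ i ≤ 4) be the placements that put truck i in its forbidden loading bay. Any j of these fix j positions, leaving (9−j)! ways to fill the rest, and there are C(4,j) ways to pick which j.
By inclusion–exclusion, the number of valid placements is Σ_{j=0}^{4} (−1)^j C(4,j)·(9−j)!.
Computing: 362880 − 161280 + 30240 − 2880 + 120 = 229080.

229080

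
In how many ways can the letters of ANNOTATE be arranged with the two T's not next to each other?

3780

Total arrangements of ANNOTATE: 8!/(2!·2!·2!) = 5040.
Arrangements with the T's together: treat TT as one letter, giving (7)!/(2!·2!) = 1260.
Hence 5040 − 1260 = 3780.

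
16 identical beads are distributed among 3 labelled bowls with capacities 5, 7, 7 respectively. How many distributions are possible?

Ignoring the caps, the number of non-negative solutions to x_1+…+x_3 = 16 is C(18,2) = 153.
Subtract solutions that violate a single cap (substitute x_i' = x_i − (cap_i+1)): x_1 ≥ 6 gives C(12,2) = 66; x_2 ≥ 8 gives C(10,2) = 45; x_3 ≥ 8 gives C(10,2) = 45. Together 156.
Add back pairs where two caps are both exceeded: 6 + 6 + 1 = 13.
By inclusion–exclusion the count is 153 − 156 + 13 = 10.

10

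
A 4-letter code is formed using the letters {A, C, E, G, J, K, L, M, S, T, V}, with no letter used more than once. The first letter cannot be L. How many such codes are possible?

7200

The first letter has 11−1 = 10 choices (anything except L).
The remaining 3 letters are filled from the other 10 symbols without repetition: 10 × 9 × 8 = 720.
Total: 10 × 720 = 7200.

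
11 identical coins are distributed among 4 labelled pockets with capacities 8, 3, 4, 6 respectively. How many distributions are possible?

126

Ignoring the caps, the number of non-negative solutions to x_1+…+x_4 = 11 is C(14,3) = 364.
Subtract solutions that violate a single cap (substitute x_i' = x_i − (cap_i+1)): x_1 ≥ 9 gives C(5,3) = 10; x_2 ≥ 4 gives C(10,3) = 120; x_3 ≥ 5 gives C(9,3) = 84; x_4 ≥ 7 gives C(7,3) = 35. Together 249.
Add back pairs where two caps are both exceeded: 0 + 0 + 0 + 10 + 1 + 0 = 11.
By inclusion–exclusion the count is 364 − 249 + 11 = 126.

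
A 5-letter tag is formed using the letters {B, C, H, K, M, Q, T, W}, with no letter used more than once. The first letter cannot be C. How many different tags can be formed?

The first letter has 8−1 = 7 choices (anything except C).
The remaining 4 letters are filled from the other 7 symbols without repetition: 7 × 6 × 5 × 4 = 840.
Total: 7 × 840 = 5880.

5880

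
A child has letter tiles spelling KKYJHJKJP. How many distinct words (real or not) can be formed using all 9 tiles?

10080

Letter multiplicities in KKYJHJKJP: H×1, J×3, K×3, P×1, Y×1.
Dividing 9! = 362880 by 3!·3! = 36 for the repeated letters gives 10080.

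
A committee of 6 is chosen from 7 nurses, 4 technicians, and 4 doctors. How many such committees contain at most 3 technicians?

4950

Split by how many technicians are chosen (0 through 3).
Sum: C(4,0)·C(11,6) + C(4,1)·C(11,5) + C(4,2)·C(11,4) + C(4,3)·C(11,3) = 462 + 1848 + 1980 + 660 = 4950.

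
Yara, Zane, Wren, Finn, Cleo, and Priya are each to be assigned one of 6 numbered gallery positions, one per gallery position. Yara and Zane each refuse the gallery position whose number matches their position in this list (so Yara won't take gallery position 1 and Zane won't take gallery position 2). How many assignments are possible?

504

Let Aᵢ (for i ∈ {1, 2}) be the placements that put person i in their forbidden gallery position. Any j of these fix j positions, leaving (6−j)! ways to fill the rest, and there are C(2,j) ways to pick which j.
By inclusion–exclusion, the number of valid placements is Σ_{j=0}^{2} (−1)^j C(2,j)·(6−j)!.
Computing: 720 − 240 + 24 = 504.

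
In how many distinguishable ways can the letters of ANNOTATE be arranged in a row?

5040

ANNOTATE has 8 letters with A appearing twice, N appearing twice, and T appearing twice.
So there are 8! / (2!·2!·2!) = 5040 distinguishable arrangements.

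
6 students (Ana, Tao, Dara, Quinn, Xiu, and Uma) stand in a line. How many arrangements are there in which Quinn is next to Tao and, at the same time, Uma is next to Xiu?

Treat {Quinn,Tao} as one block (2 orders) and {Uma,Xiu} as another (2 orders).
That leaves 4 units to arrange: 2 × 2 × 4! = 4 × 24 = 96.

96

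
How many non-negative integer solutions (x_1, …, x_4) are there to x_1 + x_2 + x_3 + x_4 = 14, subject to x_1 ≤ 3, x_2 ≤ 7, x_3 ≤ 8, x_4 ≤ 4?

109

By stars and bars, unrestricted non-negative solutions to x_1+…+x_4 = 14 number C(14+3,3) = 680.
Subtract solutions that violate a single cap (substitute x_i' = x_i − (cap_i+1)): x_1 ≥ 4 gives C(13,3) = 286; x_2 ≥ 8 gives C(9,3) = 84; x_3 ≥ 9 gives C(8,3) = 56; x_4 ≥ 5 gives C(12,3) = 220. Together 646.
Add back pairs where two caps are both exceeded: 10 + 4 + 56 + 0 + 4 + 1 = 75.
By inclusion–exclusion the count is 680 − 646 + 75 = 109.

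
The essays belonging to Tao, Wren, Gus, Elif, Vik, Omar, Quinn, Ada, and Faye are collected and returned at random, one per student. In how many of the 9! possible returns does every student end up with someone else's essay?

Count assignments avoiding every fixed point. For any j of the 9 students fixed to their own essay, the other 9−j can be arranged in (9−j)! ways.
By inclusion–exclusion this is Σ_{j=0}^{9} (−1)^j C(9,j)·(9−j)!.
Computing: 362880 − 362880 + 181440 − 60480 + 15120 − 3024 + 504 − 72 + 9 − 1 = 133496.

133496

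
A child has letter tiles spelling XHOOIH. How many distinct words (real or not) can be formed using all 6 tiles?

180

XHOOIH has 6 letters with H appearing twice and O appearing twice.
The number of distinct arrangements is 6!/(2!·2!) = 720/4 = 180.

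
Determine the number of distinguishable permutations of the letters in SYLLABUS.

SYLLABUS has 8 letters with L appearing twice and S appearing twice.
Dividing 8! = 40320 by 2!·2! = 4 for the repeated letters gives 10080.

10080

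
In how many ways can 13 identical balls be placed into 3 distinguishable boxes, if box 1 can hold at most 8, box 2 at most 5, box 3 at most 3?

By stars and bars, unrestricted non-negative solutions to x_1+…+x_3 = 13 number C(13+2,2) = 105.
Subtract solutions that violate a single cap (substitute x_i' = x_i − (cap_i+1)): x_1 ≥ 9 gives C(6,2) = 15; x_2 ≥ 6 gives C(9,2) = 36; x_3 ≥ 4 gives C(11,2) = 55. Together 106.
Add back pairs where two caps are both exceeded: 0 + 1 + 10 = 11.
By inclusion–exclusion the count is 105 − 106 + 11 = 10.

10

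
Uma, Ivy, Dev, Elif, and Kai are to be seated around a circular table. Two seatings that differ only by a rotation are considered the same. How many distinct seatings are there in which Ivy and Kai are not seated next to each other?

All circular seatings of 5 people number (4)! = 24.
Those with Ivy next to Kai: fuse the pair into one unit and seat 4 units around a circle — 2·(3)! = 12.
Subtracting, 24 − 12 = 12.

12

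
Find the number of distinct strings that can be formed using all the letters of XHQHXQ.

XHQHXQ has 6 letters with H appearing twice, Q appearing twice, and X appearing twice.
Dividing 6! = 720 by 2!·2!·2! = 8 for the repeated letters gives 90.

90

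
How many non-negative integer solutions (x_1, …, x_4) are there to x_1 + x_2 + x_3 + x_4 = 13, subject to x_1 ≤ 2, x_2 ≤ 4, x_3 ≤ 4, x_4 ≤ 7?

Without the upper bounds there are C(16,3) = 560 ways to split 13 among 4 variables.
Subtract solutions that violate a single cap (substitute x_i' = x_i − (cap_i+1)): x_1 ≥ 3 gives C(13,3) = 286; x_2 ≥ 5 gives C(11,3) = 165; x_3 ≥ 5 gives C(11,3) = 165; x_4 ≥ 8 gives C(8,3) = 56. Together 672.
Add back pairs where two caps are both exceeded: 56 + 56 + 10 + 20 + 1 + 1 = 144.
Subtract triples: 1 + 0 + 0 + 0 = 1.
By inclusion–exclusion the count is 560 − 672 + 144 − 1 = 31.

31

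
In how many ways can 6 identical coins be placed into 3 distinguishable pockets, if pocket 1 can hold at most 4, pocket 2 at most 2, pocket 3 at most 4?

12

Without the upper bounds there are C(8,2) = 28 ways to split 6 among 3 pockets.
Subtract solutions that violate a single cap (substitute x_i' = x_i − (cap_i+1)): x_1 ≥ 5 gives C(3,2) = 3; x_2 ≥ 3 gives C(5,2) = 10; x_3 ≥ 5 gives C(3,2) = 3. Together 16.
No two caps can be exceeded simultaneously, so the pair terms are all 0.
By inclusion–exclusion the count is 28 − 16 + 0 = 12.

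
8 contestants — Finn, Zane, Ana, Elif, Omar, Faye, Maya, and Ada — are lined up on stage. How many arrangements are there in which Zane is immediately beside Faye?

10080

Glue Zane and Faye into one block (2 internal orders), leaving 7 units to arrange in a row.
That gives 2 × 7! = 2 × 5040 = 10080.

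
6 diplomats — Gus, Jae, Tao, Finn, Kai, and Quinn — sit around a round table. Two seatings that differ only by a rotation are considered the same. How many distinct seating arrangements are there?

120

Around a circle, 6 distinct people have 6!/6 = (5)! = 120 rotationally distinct seatings.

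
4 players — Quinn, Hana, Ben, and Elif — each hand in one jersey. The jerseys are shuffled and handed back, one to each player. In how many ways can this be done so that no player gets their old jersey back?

Count assignments avoiding every fixed point. For any j of the 4 players fixed to their old jersey, the other 4−j can be arranged in (4−j)! ways.
By inclusion–exclusion this is Σ_{j=0}^{4} (−1)^j C(4,j)·(4−j)!.
Computing: 24 − 24 + 12 − 4 + 1 = 9.

9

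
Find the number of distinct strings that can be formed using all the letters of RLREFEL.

The 7 letters of RLREFEL have repeats: E appearing twice, L appearing twice, and R appearing twice.
Dividing 7! = 5040 by 2!·2!·2! = 8 for the repeated letters gives 630.

630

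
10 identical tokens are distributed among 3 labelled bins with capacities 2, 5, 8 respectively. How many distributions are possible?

15

Ignoring the caps, the number of non-negative solutions to x_1+…+x_3 = 10 is C(12,2) = 66.
Subtract solutions that violate a single cap (substitute x_i' = x_i − (cap_i+1)): x_1 ≥ 3 gives C(9,2) = 36; x_2 ≥ 6 gives C(6,2) = 15; x_3 ≥ 9 gives C(3,2) = 3. Together 54.
Add back pairs where two caps are both exceeded: 3 + 0 + 0 = 3.
By inclusion–exclusion the count is 66 − 54 + 3 = 15.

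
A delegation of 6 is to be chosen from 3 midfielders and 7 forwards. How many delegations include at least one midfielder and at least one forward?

203

Unrestricted: C(10,6) = 210 ways to pick any 6 of the 10.
Subtract selections that omit an entire group: no midfielders → C(7,6) = 7; no forwards → C(3,6) = 0.
Both groups omitted at once is impossible, so 210 − 7 = 203.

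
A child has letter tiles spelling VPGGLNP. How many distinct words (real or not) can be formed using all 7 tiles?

The 7 letters of VPGGLNP have repeats: G appearing twice and P appearing twice.
So there are 7! / (2!·2!) = 1260 distinguishable arrangements.

1260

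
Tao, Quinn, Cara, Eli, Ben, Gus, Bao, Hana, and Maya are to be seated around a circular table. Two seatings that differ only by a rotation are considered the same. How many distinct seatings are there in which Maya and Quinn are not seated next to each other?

30240

Without the restriction there are (8)! = 40320 seatings.
Those with Maya next to Quinn: fuse the pair into one unit and seat 8 units around a circle — 2·(7)! = 10080.
Subtracting, 40320 − 10080 = 30240.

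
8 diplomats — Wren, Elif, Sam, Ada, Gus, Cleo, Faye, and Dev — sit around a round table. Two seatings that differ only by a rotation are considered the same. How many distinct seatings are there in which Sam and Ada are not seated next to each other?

Without the restriction there are (7)! = 5040 seatings.
Those with Sam next to Ada: fuse the pair into one unit and seat 7 units around a circle — 2·(6)! = 1440.
Subtracting, 5040 − 1440 = 3600.

3600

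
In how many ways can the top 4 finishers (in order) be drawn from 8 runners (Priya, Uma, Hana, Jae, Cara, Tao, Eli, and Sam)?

1680

This is an ordered selection of 4 from 8: P(8,4).
That gives 8 × 7 × 6 × 5 = 1680.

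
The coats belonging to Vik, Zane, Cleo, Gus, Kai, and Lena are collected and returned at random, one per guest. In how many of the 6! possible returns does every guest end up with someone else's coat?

This is the derangement count D_6: permutations of 6 items with no fixed point.
By inclusion–exclusion this is Σ_{j=0}^{6} (−1)^j C(6,j)·(6−j)!.
Computing: 720 − 720 + 360 − 120 + 30 − 6 + 1 = 265.

265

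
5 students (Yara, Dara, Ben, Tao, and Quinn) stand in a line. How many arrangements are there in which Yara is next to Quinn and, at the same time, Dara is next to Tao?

24

Treat {Yara,Quinn} as one block (2 orders) and {Dara,Tao} as another (2 orders).
That leaves 3 units to arrange: 2 × 2 × 3! = 4 × 6 = 24.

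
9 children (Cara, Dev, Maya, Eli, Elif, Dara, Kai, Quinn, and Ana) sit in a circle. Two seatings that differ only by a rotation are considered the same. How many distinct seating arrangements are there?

Fix one person's seat to break rotational symmetry; the remaining 8 people can be arranged in (8)! = 40320 ways.

40320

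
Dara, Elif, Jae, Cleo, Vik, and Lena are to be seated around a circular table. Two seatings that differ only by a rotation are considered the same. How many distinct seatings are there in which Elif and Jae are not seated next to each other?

Without the restriction there are (5)! = 120 seatings.
Those with Elif next to Jae: fuse the pair into one unit and seat 5 units around a circle — 2·(4)! = 48.
Subtracting, 120 − 48 = 72.

72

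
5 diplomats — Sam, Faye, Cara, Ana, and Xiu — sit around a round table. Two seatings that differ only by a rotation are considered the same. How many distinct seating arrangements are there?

24

Around a circle, 5 distinct people have 5!/5 = (4)! = 24 rotationally distinct seatings.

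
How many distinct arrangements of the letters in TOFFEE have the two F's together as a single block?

Treat the 2 copies of F as a single block. The multiset to arrange is then {FF, E, E, O, T}, 5 items in all.
That gives (5)!/(2!) = 60 arrangements.

60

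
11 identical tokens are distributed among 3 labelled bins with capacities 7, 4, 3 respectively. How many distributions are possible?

By stars and bars, unrestricted non-negative solutions to x_1+…+x_3 = 11 number C(11+2,2) = 78.
Subtract solutions that violate a single cap (substitute x_i' = x_i − (cap_i+1)): x_1 ≥ 8 gives C(5,2) = 10; x_2 ≥ 5 gives C(8,2) = 28; x_3 ≥ 4 gives C(9,2) = 36. Together 74.
Add back pairs where two caps are both exceeded: 0 + 0 + 6 = 6.
By inclusion–exclusion the count is 78 − 74 + 6 = 10.

10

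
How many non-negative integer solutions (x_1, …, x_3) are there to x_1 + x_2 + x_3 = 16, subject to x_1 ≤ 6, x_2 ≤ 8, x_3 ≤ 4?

Ignoring the caps, the number of non-negative solutions to x_1+…+x_3 = 16 is C(18,2) = 153.
Subtract solutions that violate a single cap (substitute x_i' = x_i − (cap_i+1)): x_1 ≥ 7 gives C(11,2) = 55; x_2 ≥ 9 gives C(9,2) = 36; x_3 ≥ 5 gives C(13,2) = 78. Together 169.
Add back pairs where two caps are both exceeded: 1 + 15 + 6 = 22.
By inclusion–exclusion the count is 153 − 169 + 22 = 6.

6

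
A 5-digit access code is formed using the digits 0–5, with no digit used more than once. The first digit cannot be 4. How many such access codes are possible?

600

The first digit has 6−1 = 5 choices (anything except 4).
The remaining 4 digits are filled from the other 5 symbols without repetition: 5 × 4 × 3 × 2 = 120.
Total: 5 × 120 = 600.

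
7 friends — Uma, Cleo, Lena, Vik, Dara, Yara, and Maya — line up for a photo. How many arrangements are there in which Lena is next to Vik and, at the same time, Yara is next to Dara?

Treat {Lena,Vik} as one block (2 orders) and {Yara,Dara} as another (2 orders).
That leaves 5 units to arrange: 2 × 2 × 5! = 4 × 120 = 480.

480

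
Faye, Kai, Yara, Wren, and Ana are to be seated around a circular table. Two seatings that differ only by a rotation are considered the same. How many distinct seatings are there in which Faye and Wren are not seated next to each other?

12

All circular seatings of 5 people number (4)! = 24.
Those with Faye next to Wren: fuse the pair into one unit and seat 4 units around a circle — 2·(3)! = 12.
Subtracting, 24 − 12 = 12.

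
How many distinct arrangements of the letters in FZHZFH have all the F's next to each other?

Treat the 2 copies of F as a single block. The multiset to arrange is then {FF, H, H, Z, Z}, 5 items in all.
That gives (5)!/(2!·2!) = 30 arrangements.

30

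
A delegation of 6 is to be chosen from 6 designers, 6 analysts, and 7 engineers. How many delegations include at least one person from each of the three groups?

22785

Total 6-person selections from all 19: C(19,6) = 27132.
Subtract selections that omit an entire group: no designers → C(13,6) = 1716; no analysts → C(13,6) = 1716; no engineers → C(12,6) = 924.
Add back selections omitting two groups (i.e. drawn from a single group): C(6,6) + C(6,6) + C(7,6) = 9.
By inclusion–exclusion: 27132 − 4356 + 9 = 22785.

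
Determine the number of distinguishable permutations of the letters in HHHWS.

HHHWS has 5 letters with H appearing 3 times.
So there are 5! / (3!) = 20 distinguishable arrangements.

20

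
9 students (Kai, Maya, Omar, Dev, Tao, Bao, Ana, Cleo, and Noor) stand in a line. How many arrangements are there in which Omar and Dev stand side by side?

80640

Treat {Omar, Dev} as a single unit. There are 8 units to order, and the pair itself can be ordered 2 ways.
So the count is 2·(8)! = 80640.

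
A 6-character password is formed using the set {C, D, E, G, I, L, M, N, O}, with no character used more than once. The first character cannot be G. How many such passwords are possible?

53760

The first character has 9−1 = 8 choices (anything except G).
The remaining 5 characters are filled from the other 8 symbols without repetition: 8 × 7 × 6 × 5 × 4 = 6720.
Total: 8 × 6720 = 53760.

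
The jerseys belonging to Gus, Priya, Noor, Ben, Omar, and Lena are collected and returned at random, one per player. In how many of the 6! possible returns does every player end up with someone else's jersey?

Count assignments avoiding every fixed point. For any j of the 6 players fixed to their old jersey, the other 6−j can be arranged in (6−j)! ways.
By inclusion–exclusion this is Σ_{j=0}^{6} (−1)^j C(6,j)·(6−j)!.
Computing: 720 − 720 + 360 − 120 + 30 − 6 + 1 = 265.

265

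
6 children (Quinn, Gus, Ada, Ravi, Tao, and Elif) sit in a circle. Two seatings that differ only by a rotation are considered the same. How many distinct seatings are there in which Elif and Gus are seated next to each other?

Glue Elif and Gus into a block (2 internal orders). Seating 5 units around a circle gives (4)! arrangements.
So 2 × (4)! = 2 × 24 = 48.

48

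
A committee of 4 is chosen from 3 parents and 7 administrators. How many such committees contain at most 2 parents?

203

Split by how many parents are chosen (0 through 2).
Sum: C(3,0)·C(7,4) + C(3,1)·C(7,3) + C(3,2)·C(7,2) = 35 + 105 + 63 = 203.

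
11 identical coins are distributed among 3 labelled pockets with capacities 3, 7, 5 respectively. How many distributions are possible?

14

Without the upper bounds there are C(13,2) = 78 ways to split 11 among 3 pockets.
Subtract solutions that violate a single cap (substitute x_i' = x_i − (cap_i+1)): x_1 ≥ 4 gives C(9,2) = 36; x_2 ≥ 8 gives C(5,2) = 10; x_3 ≥ 6 gives C(7,2) = 21. Together 67.
Add back pairs where two caps are both exceeded: 0 + 3 + 0 = 3.
By inclusion–exclusion the count is 78 − 67 + 3 = 14.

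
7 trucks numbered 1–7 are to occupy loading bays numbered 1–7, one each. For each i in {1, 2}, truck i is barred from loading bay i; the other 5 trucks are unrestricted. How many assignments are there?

3720

Let Aᵢ (for i ∈ {1, 2}) be the placements that put truck i in its forbidden loading bay. Any j of these fix j positions, leaving (7−j)! ways to fill the rest, and there are C(2,j) ways to pick which j.
By inclusion–exclusion, the number of valid placements is Σ_{j=0}^{2} (−1)^j C(2,j)·(7−j)!.
Computing: 5040 − 1440 + 120 = 3720.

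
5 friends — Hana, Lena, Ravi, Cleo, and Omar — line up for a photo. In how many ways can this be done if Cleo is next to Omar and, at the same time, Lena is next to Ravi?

24

Treat {Cleo,Omar} as one block (2 orders) and {Lena,Ravi} as another (2 orders).
That leaves 3 units to arrange: 2 × 2 × 3! = 4 × 6 = 24.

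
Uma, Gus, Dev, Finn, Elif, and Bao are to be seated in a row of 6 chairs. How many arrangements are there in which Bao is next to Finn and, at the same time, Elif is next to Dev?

Treat {Bao,Finn} as one block (2 orders) and {Elif,Dev} as another (2 orders).
That leaves 4 units to arrange: 2 × 2 × 4! = 4 × 24 = 96.

96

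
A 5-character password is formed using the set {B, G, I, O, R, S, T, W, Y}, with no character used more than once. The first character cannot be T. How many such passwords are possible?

13440

The first character has 9−1 = 8 choices (anything except T).
The remaining 4 characters are filled from the other 8 symbols without repetition: 8 × 7 × 6 × 5 = 1680.
Total: 8 × 1680 = 13440.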